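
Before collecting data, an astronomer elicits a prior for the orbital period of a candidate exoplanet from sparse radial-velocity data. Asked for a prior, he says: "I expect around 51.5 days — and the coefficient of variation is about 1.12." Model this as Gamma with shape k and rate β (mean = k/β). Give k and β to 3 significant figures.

For Gamma(k, rate β): mean = k/β, variance = k/β², so CV = 1/√k.
CV = 1.12, hence k = 1/CV² = 0.797.
Then β = k/mean = 0.797/51.5 = 0.0155.

k ≈ 0.797, β ≈ 0.0155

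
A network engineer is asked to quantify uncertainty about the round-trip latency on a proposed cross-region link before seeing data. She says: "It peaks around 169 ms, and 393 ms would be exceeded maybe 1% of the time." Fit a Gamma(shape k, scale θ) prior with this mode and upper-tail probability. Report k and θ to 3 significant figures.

k ≈ 7.69, θ ≈ 25.3

Gamma(k,θ) with k>1 has mode (k−1)θ, so θ = 169/(k−1).
Need P(X < 393) = 0.99 with θ tied to k this way. Start at k = 2, θ = 169: P(X<393) ≈ 0.675.
Too low — raise k to concentrate. Iterating converges to k ≈ 7.69.
Then θ = 169/(7.69−1) ≈ 25.3.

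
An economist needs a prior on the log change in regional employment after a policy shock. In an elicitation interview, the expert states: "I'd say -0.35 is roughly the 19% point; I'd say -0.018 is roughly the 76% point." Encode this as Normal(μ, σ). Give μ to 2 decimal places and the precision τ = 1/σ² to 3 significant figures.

For Normal(μ,σ), the p-quantile is μ + z_p·σ. Here z_{0.19} = -0.8779, z_{0.76} = 0.7063.
So -0.35 = μ − 0.8779σ and -0.018 = μ + 0.7063σ.
Subtracting: σ = (-0.018 − -0.35)/(0.7063 − (-0.8779)) = 0.21.
Then μ = -0.35 − (-0.8779)·0.21 = -0.17.
Precision τ = 1/σ² = 1/0.2096² = 22.8.

μ = -0.17, τ = 22.8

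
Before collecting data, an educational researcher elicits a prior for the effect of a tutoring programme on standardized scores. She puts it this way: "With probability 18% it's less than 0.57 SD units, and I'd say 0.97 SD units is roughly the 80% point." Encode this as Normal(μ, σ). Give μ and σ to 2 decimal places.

μ = 0.78, σ = 0.23

For Normal(μ,σ), the p-quantile is μ + z_p·σ. Here z_{0.18} = -0.9154, z_{0.8} = 0.8416.
So 0.57 = μ − 0.9154σ and 0.97 = μ + 0.8416σ.
Subtracting: σ = (0.97 − 0.57)/(0.8416 − (-0.9154)) = 0.23.
Then μ = 0.57 − (-0.9154)·0.23 = 0.78.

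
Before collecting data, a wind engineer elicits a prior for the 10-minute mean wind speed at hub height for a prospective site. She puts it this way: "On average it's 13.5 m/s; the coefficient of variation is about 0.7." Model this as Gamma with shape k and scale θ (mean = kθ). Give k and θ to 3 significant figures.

k ≈ 2.04, θ ≈ 6.61

For Gamma(k, scale θ): mean = kθ, variance = kθ², so CV = 1/√k.
CV = 0.7, hence k = 1/CV² = 2.04.
Then θ = mean/k = 13.5/2.04 = 6.61.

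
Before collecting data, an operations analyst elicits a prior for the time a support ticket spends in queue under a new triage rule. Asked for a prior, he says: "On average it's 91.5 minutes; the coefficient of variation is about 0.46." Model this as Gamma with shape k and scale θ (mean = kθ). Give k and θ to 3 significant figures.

k ≈ 4.73, θ ≈ 19.4

For Gamma(k, scale θ): mean = kθ, variance = kθ², so CV = 1/√k.
CV = 0.46, hence k = 1/CV² = 4.73.
Then θ = mean/k = 91.5/4.73 = 19.4.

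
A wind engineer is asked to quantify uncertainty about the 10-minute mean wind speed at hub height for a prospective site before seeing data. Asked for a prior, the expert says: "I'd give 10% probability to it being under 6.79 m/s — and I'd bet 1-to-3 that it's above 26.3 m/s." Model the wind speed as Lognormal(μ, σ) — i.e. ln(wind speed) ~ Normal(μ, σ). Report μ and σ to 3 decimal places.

μ ≈ 2.803, σ ≈ 0.692

If T ~ Lognormal(μ,σ) then ln T ~ Normal(μ,σ), so the p-quantile of ln T is μ + z_p·σ.
ln(6.79) = 1.915 and ln(26.3) = 3.27; z_{0.1} = -1.282, z_{0.75} = 0.6745.
σ = (3.27 − 1.915)/(0.6745 − (-1.282)) = 0.692.
μ = 1.915 − (-1.282)·0.692 = 2.803.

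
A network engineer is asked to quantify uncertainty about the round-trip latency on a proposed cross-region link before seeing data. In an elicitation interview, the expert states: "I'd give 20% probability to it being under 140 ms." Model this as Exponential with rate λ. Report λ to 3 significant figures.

P(T < 140.0) = 1 − e^(−λ·140.0) = 0.2, so λ = −ln(1−0.2)/140.0 = −ln(0.8)/140.0 = 0.00159.

λ ≈ 0.00159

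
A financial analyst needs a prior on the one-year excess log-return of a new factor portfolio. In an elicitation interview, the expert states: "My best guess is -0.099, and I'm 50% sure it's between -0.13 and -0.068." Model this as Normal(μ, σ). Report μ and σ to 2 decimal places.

A symmetric 50% interval runs μ ± z·σ with z = 0.6745.
Half-width = 0.031, so σ = 0.031/0.6745 = 0.05.
μ is the stated best guess, -0.10.

μ = -0.10, σ = 0.05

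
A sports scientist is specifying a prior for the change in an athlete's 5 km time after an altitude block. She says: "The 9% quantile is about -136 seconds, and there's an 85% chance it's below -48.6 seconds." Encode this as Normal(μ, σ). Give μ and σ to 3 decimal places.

The p-quantile of Normal(μ,σ) is μ + z_p·σ, with z_{0.09} = -1.341 and z_{0.85} = 1.036.
Eliminate σ: μ = (z₂·x₁ − z₁·x₂)/(z₂ − z₁) = (1.036·-136 − (-1.341)·-48.6)/2.377 = -86.706.
Then σ = (x₂ − x₁)/(z₂ − z₁) = (-48.6 − -136)/2.377 = 36.766.

μ = -86.706, σ = 36.766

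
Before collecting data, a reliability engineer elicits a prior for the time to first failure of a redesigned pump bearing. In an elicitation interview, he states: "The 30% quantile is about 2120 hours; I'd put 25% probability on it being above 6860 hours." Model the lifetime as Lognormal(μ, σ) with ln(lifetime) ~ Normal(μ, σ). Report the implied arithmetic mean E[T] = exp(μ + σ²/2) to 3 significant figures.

If T ~ Lognormal(μ,σ) then ln T ~ Normal(μ,σ), so the p-quantile of ln T is μ + z_p·σ.
ln(2120) = 7.659 and ln(6860) = 8.833; z_{0.3} = -0.5244, z_{0.75} = 0.6745.
σ = (8.833 − 7.659)/(0.6745 − (-0.5244)) = 0.979.
μ = 7.659 − (-0.5244)·0.979 = 8.173.
E[T] = exp(μ + σ²/2) = exp(8.173 + 0.4797) = 5720 hours.

E[T] ≈ 5720 hours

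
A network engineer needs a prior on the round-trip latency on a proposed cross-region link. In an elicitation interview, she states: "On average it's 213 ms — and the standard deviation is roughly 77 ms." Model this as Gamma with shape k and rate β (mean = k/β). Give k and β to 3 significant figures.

For Gamma(k, rate β): mean = k/β, variance = k/β², so CV = 1/√k.
CV = SD/mean = 77/213 = 0.3615, hence k = 1/CV² = 7.65.
Then β = k/mean = 7.65/213 = 0.0359.

k ≈ 7.65, β ≈ 0.0359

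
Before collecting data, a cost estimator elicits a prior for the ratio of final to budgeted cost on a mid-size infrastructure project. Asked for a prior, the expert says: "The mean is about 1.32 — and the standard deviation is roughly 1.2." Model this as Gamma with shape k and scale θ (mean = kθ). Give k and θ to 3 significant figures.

For Gamma(k, scale θ): mean = kθ, variance = kθ², so CV = 1/√k.
CV = SD/mean = 1.2/1.32 = 0.9091, hence k = 1/CV² = 1.21.
Then θ = mean/k = 1.32/1.21 = 1.09.

k ≈ 1.21, θ ≈ 1.09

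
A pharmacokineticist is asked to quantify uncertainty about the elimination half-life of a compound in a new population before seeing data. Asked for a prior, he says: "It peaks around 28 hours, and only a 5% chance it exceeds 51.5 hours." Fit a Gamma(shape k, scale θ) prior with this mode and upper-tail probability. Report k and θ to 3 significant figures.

k ≈ 8.5, θ ≈ 3.73

Gamma(k,θ) with k>1 has mode (k−1)θ, so θ = 28/(k−1).
Need P(X < 51.5) = 0.95 with θ tied to k this way. Start at k = 2, θ = 28: P(X<51.5) ≈ 0.549.
Too low — raise k to concentrate. Iterating converges to k ≈ 8.5.
Then θ = 28/(8.5−1) ≈ 3.73.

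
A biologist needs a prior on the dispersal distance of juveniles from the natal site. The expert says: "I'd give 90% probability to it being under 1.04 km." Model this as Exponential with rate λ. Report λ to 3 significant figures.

λ ≈ 2.21

P(T < 1.04) = 1 − e^(−λ·1.04) = 0.9, so λ = −ln(1−0.9)/1.04 = −ln(0.1)/1.04 = 2.21.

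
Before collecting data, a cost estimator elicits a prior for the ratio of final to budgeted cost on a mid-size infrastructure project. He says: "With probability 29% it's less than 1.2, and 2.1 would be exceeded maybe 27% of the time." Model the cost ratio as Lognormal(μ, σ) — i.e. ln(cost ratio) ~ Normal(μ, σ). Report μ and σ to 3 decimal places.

μ ≈ 0.448, σ ≈ 0.480

If T ~ Lognormal(μ,σ) then ln T ~ Normal(μ,σ), so the p-quantile of ln T is μ + z_p·σ.
ln(1.2) = 0.1823 and ln(2.1) = 0.7419; z_{0.29} = -0.5534, z_{0.73} = 0.6128.
σ = (0.7419 − 0.1823)/(0.6128 − (-0.5534)) = 0.480.
μ = 0.1823 − (-0.5534)·0.480 = 0.448.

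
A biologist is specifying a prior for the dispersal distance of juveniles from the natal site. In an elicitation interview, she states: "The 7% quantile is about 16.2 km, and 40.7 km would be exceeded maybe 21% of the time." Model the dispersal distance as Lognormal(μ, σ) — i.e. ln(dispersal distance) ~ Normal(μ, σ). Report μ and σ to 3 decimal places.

μ ≈ 3.381, σ ≈ 0.404

If T ~ Lognormal(μ,σ) then ln T ~ Normal(μ,σ), so the p-quantile of ln T is μ + z_p·σ.
ln(16.2) = 2.785 and ln(40.7) = 3.706; z_{0.07} = -1.476, z_{0.79} = 0.8064.
σ = (3.706 − 2.785)/(0.8064 − (-1.476)) = 0.404.
μ = 2.785 − (-1.476)·0.404 = 3.381.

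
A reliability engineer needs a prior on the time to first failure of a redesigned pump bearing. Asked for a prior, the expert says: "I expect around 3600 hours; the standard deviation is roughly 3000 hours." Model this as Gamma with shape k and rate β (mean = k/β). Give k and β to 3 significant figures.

k ≈ 1.44, β ≈ 0.0004

For Gamma(k, rate β): mean = k/β, variance = k/β², so CV = 1/√k.
CV = SD/mean = 3000/3600 = 0.8333, hence k = 1/CV² = 1.44.
Then β = k/mean = 1.44/3600 = 0.0004.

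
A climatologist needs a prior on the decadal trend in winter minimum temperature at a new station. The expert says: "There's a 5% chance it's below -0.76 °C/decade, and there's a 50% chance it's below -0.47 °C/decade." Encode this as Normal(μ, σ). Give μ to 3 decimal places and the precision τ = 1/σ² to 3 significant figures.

For Normal(μ,σ), the p-quantile is μ + z_p·σ. Here z_{0.05} = -1.645, z_{0.5} = 0.
So -0.76 = μ − 1.645σ and -0.47 = μ + 0σ.
Subtracting: σ = (-0.47 − -0.76)/(0 − (-1.645)) = 0.176.
Then μ = -0.76 − (-1.645)·0.176 = -0.470.
Precision τ = 1/σ² = 1/0.1763² = 32.2.

μ = -0.470, τ = 32.2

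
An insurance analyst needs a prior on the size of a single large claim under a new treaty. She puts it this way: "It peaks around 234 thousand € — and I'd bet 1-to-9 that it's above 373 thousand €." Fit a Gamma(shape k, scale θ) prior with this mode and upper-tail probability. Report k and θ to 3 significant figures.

Gamma(k,θ) with k>1 has mode (k−1)θ, so θ = 234/(k−1).
Need P(X < 373) = 0.9 with θ tied to k this way. Start at k = 2, θ = 234: P(X<373) ≈ 0.473.
Too low — raise k to concentrate. Iterating converges to k ≈ 9.64.
Then θ = 234/(9.64−1) ≈ 27.1.

k ≈ 9.64, θ ≈ 27.1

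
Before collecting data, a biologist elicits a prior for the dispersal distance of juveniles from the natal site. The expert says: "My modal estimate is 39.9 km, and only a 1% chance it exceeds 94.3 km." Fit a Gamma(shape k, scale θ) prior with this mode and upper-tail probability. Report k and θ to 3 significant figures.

Gamma(k,θ) with k>1 has mode (k−1)θ, so θ = 39.9/(k−1).
Need P(X < 94.3) = 0.99 with θ tied to k this way. Start at k = 2, θ = 39.9: P(X<94.3) ≈ 0.684.
Too low — raise k to concentrate. Iterating converges to k ≈ 7.42.
Then θ = 39.9/(7.42−1) ≈ 6.21.

k ≈ 7.42, θ ≈ 6.21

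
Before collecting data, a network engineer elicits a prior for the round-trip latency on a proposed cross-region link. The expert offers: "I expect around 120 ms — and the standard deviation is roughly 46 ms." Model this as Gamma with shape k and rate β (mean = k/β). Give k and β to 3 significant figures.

k ≈ 6.81, β ≈ 0.0567

For Gamma(k, rate β): mean = k/β, variance = k/β², so CV = 1/√k.
CV = SD/mean = 46/120 = 0.3833, hence k = 1/CV² = 6.81.
Then β = k/mean = 6.81/120 = 0.0567.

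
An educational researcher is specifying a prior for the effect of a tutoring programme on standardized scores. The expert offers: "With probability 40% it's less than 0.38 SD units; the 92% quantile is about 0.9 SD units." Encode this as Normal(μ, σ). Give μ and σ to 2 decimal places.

μ = 0.46, σ = 0.31

For Normal(μ,σ), the p-quantile is μ + z_p·σ. Here z_{0.4} = -0.2533, z_{0.92} = 1.405.
So 0.38 = μ − 0.2533σ and 0.9 = μ + 1.405σ.
Subtracting: σ = (0.9 − 0.38)/(1.405 − (-0.2533)) = 0.31.
Then μ = 0.38 − (-0.2533)·0.31 = 0.46.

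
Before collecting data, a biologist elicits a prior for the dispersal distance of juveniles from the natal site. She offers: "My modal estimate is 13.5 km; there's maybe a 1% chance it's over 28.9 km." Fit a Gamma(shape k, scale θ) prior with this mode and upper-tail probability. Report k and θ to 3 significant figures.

Gamma(k,θ) with k>1 has mode (k−1)θ, so θ = 13.5/(k−1).
Need P(X < 28.9) = 0.99 with θ tied to k this way. Start at k = 2, θ = 13.5: P(X<28.9) ≈ 0.631.
Too low — raise k to concentrate. Iterating converges to k ≈ 9.37.
Then θ = 13.5/(9.37−1) ≈ 1.61.

k ≈ 9.37, θ ≈ 1.61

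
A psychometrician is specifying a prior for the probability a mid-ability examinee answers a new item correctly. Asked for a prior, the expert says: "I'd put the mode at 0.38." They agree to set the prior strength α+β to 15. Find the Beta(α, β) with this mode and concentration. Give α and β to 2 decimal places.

For α,β > 1 the Beta mode is (α−1)/(α+β−2). With α+β = 15, the mode is (α−1)/13.
Set (α−1)/13 = 0.38 → α = 1 + 0.38·13 = 5.94.
β = 15 − α = 9.06.

α = 5.94, β = 9.06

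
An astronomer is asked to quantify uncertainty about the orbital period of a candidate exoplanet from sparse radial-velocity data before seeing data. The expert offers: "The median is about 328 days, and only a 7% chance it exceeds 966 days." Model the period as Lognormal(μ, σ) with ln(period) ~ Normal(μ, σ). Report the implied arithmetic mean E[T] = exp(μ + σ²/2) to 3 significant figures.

If T ~ Lognormal(μ,σ) then ln T ~ Normal(μ,σ), so the p-quantile of ln T is μ + z_p·σ.
ln(328) = 5.793 and ln(966) = 6.873; z_{0.5} = 0, z_{0.93} = 1.476.
σ = (6.873 − 5.793)/(1.476 − (0)) = 0.732.
μ = 5.793 − (0)·0.732 = 5.793.
E[T] = exp(μ + σ²/2) = exp(5.793 + 0.2678) = 429 days.

E[T] ≈ 429 days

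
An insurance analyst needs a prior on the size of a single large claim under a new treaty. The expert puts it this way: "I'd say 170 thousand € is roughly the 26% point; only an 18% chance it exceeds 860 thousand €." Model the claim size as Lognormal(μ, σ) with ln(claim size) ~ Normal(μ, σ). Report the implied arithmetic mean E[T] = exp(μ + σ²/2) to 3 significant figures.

If T ~ Lognormal(μ,σ) then ln T ~ Normal(μ,σ), so the p-quantile of ln T is μ + z_p·σ.
ln(170) = 5.136 and ln(860) = 6.757; z_{0.26} = -0.6433, z_{0.82} = 0.9154.
σ = (6.757 − 5.136)/(0.9154 − (-0.6433)) = 1.040.
μ = 5.136 − (-0.6433)·1.040 = 5.805.
E[T] = exp(μ + σ²/2) = exp(5.805 + 0.5409) = 570 thousand €.

E[T] ≈ 570 thousand €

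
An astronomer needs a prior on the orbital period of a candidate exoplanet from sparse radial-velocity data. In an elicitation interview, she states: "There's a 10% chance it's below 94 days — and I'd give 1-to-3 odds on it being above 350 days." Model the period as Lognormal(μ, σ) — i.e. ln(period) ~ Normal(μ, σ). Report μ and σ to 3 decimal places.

If T ~ Lognormal(μ,σ) then ln T ~ Normal(μ,σ), so the p-quantile of ln T is μ + z_p·σ.
ln(94) = 4.543 and ln(350) = 5.858; z_{0.1} = -1.282, z_{0.75} = 0.6745.
σ = (5.858 − 4.543)/(0.6745 − (-1.282)) = 0.672.
μ = 4.543 − (-1.282)·0.672 = 5.405.

μ ≈ 5.405, σ ≈ 0.672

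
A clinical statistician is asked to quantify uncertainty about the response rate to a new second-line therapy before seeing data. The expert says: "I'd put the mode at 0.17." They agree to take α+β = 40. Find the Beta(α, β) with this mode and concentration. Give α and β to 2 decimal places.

α = 7.46, β = 32.54

For α,β > 1 the Beta mode is (α−1)/(α+β−2). With α+β = 40, the mode is (α−1)/38.
Set (α−1)/38 = 0.17 → α = 1 + 0.17·38 = 7.46.
β = 40 − α = 32.54.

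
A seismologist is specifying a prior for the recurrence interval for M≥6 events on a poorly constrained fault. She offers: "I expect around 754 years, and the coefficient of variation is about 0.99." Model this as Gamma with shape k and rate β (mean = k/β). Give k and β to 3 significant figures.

k ≈ 1.02, β ≈ 0.00135

For Gamma(k, rate β): mean = k/β, variance = k/β², so CV = 1/√k.
CV = 0.99, hence k = 1/CV² = 1.02.
Then β = k/mean = 1.02/754 = 0.00135.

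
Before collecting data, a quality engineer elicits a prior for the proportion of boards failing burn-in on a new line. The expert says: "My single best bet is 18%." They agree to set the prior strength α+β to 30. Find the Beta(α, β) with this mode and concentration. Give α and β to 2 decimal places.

For α,β > 1 the Beta mode is (α−1)/(α+β−2). With α+β = 30, the mode is (α−1)/28.
Set (α−1)/28 = 0.18 → α = 1 + 0.18·28 = 6.04.
β = 30 − α = 23.96.

α = 6.04, β = 23.96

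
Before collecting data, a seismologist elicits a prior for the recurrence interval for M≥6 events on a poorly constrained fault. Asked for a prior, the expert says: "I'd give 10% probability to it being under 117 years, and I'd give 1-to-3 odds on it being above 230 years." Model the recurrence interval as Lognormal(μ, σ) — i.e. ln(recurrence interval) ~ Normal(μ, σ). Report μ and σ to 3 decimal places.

μ ≈ 5.205, σ ≈ 0.346

If T ~ Lognormal(μ,σ) then ln T ~ Normal(μ,σ), so the p-quantile of ln T is μ + z_p·σ.
ln(117) = 4.762 and ln(230) = 5.438; z_{0.1} = -1.282, z_{0.75} = 0.6745.
σ = (5.438 − 4.762)/(0.6745 − (-1.282)) = 0.346.
μ = 4.762 − (-1.282)·0.346 = 5.205.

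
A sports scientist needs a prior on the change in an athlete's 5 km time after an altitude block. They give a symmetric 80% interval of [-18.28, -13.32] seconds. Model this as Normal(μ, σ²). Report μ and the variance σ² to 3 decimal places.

μ = -15.800, σ² = 3.745

A symmetric 80% interval runs μ ± z·σ with z = 1.282.
Half-width = 2.48, so σ = 2.48/1.282 = 1.9352 and σ² = 3.745.
μ is the interval midpoint, -15.800.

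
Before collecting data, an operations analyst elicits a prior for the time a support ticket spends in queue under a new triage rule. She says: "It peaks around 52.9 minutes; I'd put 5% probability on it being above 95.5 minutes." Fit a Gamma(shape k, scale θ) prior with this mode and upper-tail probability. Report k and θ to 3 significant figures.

k ≈ 8.99, θ ≈ 6.62

Gamma(k,θ) with k>1 has mode (k−1)θ, so θ = 52.9/(k−1).
Need P(X < 95.5) = 0.95 with θ tied to k this way. Start at k = 2, θ = 52.9: P(X<95.5) ≈ 0.539.
Too low — raise k to concentrate. Iterating converges to k ≈ 8.99.
Then θ = 52.9/(8.99−1) ≈ 6.62.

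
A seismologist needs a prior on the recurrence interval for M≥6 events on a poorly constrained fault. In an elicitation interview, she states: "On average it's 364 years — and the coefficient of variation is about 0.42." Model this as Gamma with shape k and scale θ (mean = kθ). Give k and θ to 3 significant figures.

For Gamma(k, scale θ): mean = kθ, variance = kθ², so CV = 1/√k.
CV = 0.42, hence k = 1/CV² = 5.67.
Then θ = mean/k = 364/5.67 = 64.2.

k ≈ 5.67, θ ≈ 64.2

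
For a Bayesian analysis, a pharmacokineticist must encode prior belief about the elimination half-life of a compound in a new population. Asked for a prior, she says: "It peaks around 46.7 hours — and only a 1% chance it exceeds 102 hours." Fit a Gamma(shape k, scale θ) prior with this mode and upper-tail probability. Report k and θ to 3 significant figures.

k ≈ 8.91, θ ≈ 5.9

Gamma(k,θ) with k>1 has mode (k−1)θ, so θ = 46.7/(k−1).
Need P(X < 102) = 0.99 with θ tied to k this way. Start at k = 2, θ = 46.7: P(X<102) ≈ 0.642.
Too low — raise k to concentrate. Iterating converges to k ≈ 8.91.
Then θ = 46.7/(8.91−1) ≈ 5.9.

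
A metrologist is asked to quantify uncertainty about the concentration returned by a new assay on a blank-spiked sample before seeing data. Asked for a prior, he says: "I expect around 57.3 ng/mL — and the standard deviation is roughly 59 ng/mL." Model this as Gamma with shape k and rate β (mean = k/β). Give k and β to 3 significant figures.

For Gamma(k, rate β): mean = k/β, variance = k/β², so CV = 1/√k.
CV = SD/mean = 59/57.3 = 1.03, hence k = 1/CV² = 0.943.
Then β = k/mean = 0.943/57.3 = 0.0165.

k ≈ 0.943, β ≈ 0.0165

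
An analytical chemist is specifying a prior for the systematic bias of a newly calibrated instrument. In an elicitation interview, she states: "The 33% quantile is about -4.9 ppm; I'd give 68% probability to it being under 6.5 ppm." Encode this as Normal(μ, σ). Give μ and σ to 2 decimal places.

μ = 0.63, σ = 12.56

For Normal(μ,σ), the p-quantile is μ + z_p·σ. Here z_{0.33} = -0.4399, z_{0.68} = 0.4677.
So -4.9 = μ − 0.4399σ and 6.5 = μ + 0.4677σ.
Subtracting: σ = (6.5 − -4.9)/(0.4677 − (-0.4399)) = 12.56.
Then μ = -4.9 − (-0.4399)·12.56 = 0.63.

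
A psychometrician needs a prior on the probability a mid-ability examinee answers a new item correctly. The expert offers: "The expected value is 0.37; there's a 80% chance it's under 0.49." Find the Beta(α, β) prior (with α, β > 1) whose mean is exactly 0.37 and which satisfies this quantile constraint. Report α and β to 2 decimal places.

α ≈ 4.11, β ≈ 7.00

With mean 0.37 fixed, write α = 0.37s, β = 0.63s where s = α+β.
Need P(θ < 0.49) = 0.8 under Beta(0.37s, 0.63s). Normal approximation: (q−m)/√(m(1−m)/s) ≈ z_{0.8} = 0.842, so s ≈ 0.37·0.63·(0.842)²/(0.49−0.37)² = 11.5.
At s = 11.5: P(θ<0.49) ≈ 0.803. Adjusting to match 0.8 gives s ≈ 11.12.
So α = 0.37·11.12 ≈ 4.11, β = 0.63·11.12 ≈ 7.00.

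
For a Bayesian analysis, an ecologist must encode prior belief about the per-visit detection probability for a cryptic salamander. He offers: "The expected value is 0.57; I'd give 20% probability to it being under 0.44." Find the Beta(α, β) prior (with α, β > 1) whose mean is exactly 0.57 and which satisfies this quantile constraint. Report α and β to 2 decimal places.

With mean 0.57 fixed, write α = 0.57s, β = 0.43s where s = α+β.
Need P(θ < 0.44) = 0.2 under Beta(0.57s, 0.43s). Normal approximation: (q−m)/√(m(1−m)/s) ≈ z_{0.2} = -0.842, so s ≈ 0.57·0.43·(-0.842)²/(0.44−0.57)² = 10.3.
At s = 10.3: P(θ<0.44) ≈ 0.199. Adjusting to match 0.2 gives s ≈ 10.19.
So α = 0.57·10.19 ≈ 5.81, β = 0.43·10.19 ≈ 4.38.

α ≈ 5.81, β ≈ 4.38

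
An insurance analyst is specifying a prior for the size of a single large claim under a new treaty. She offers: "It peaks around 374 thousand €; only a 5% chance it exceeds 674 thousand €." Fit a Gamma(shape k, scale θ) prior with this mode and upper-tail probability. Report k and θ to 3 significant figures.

k ≈ 9.03, θ ≈ 46.6

Gamma(k,θ) with k>1 has mode (k−1)θ, so θ = 374/(k−1).
Need P(X < 674) = 0.95 with θ tied to k this way. Start at k = 2, θ = 374: P(X<674) ≈ 0.538.
Too low — raise k to concentrate. Iterating converges to k ≈ 9.03.
Then θ = 374/(9.03−1) ≈ 46.6.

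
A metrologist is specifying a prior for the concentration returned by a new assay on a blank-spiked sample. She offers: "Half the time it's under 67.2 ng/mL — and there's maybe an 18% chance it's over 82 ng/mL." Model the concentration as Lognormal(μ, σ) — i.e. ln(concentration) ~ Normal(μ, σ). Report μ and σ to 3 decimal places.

μ ≈ 4.208, σ ≈ 0.217

If T ~ Lognormal(μ,σ) then ln T ~ Normal(μ,σ), so the p-quantile of ln T is μ + z_p·σ.
ln(67.2) = 4.208 and ln(82) = 4.407; z_{0.5} = 0, z_{0.82} = 0.9154.
σ = (4.407 − 4.208)/(0.9154 − (0)) = 0.217.
μ = 4.208 − (0)·0.217 = 4.208.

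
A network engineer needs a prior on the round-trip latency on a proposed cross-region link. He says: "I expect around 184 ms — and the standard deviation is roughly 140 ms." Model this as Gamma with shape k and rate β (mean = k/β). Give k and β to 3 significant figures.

k ≈ 1.73, β ≈ 0.00939

For Gamma(k, rate β): mean = k/β, variance = k/β², so CV = 1/√k.
CV = SD/mean = 140/184 = 0.7609, hence k = 1/CV² = 1.73.
Then β = k/mean = 1.73/184 = 0.00939.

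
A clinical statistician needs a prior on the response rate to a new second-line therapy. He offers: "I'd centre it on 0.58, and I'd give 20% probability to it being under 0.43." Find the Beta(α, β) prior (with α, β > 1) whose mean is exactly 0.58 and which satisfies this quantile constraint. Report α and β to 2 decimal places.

α ≈ 4.40, β ≈ 3.18

With mean 0.58 fixed, write α = 0.58s, β = 0.42s where s = α+β.
Need P(θ < 0.43) = 0.2 under Beta(0.58s, 0.42s). Normal approximation: (q−m)/√(m(1−m)/s) ≈ z_{0.2} = -0.842, so s ≈ 0.58·0.42·(-0.842)²/(0.43−0.58)² = 7.7.
At s = 7.7: P(θ<0.43) ≈ 0.199. Adjusting to match 0.2 gives s ≈ 7.58.
So α = 0.58·7.58 ≈ 4.40, β = 0.42·7.58 ≈ 3.18.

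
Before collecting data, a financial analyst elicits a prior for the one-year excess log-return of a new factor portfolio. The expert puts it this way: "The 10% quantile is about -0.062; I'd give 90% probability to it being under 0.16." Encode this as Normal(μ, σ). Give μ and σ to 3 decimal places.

μ = 0.049, σ = 0.087

The p-quantile of Normal(μ,σ) is μ + z_p·σ, with z_{0.1} = -1.282 and z_{0.9} = 1.282.
Eliminate σ: μ = (z₂·x₁ − z₁·x₂)/(z₂ − z₁) = (1.282·-0.062 − (-1.282)·0.16)/2.563 = 0.049.
Then σ = (x₂ − x₁)/(z₂ − z₁) = (0.16 − -0.062)/2.563 = 0.087.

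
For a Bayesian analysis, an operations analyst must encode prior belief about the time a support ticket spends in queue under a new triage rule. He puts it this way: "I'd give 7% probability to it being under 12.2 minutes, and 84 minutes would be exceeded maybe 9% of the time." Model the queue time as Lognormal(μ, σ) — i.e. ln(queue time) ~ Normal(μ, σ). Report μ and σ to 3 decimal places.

μ ≈ 3.512, σ ≈ 0.685

If T ~ Lognormal(μ,σ) then ln T ~ Normal(μ,σ), so the p-quantile of ln T is μ + z_p·σ.
ln(12.2) = 2.501 and ln(84) = 4.431; z_{0.07} = -1.476, z_{0.91} = 1.341.
σ = (4.431 − 2.501)/(1.341 − (-1.476)) = 0.685.
μ = 2.501 − (-1.476)·0.685 = 3.512.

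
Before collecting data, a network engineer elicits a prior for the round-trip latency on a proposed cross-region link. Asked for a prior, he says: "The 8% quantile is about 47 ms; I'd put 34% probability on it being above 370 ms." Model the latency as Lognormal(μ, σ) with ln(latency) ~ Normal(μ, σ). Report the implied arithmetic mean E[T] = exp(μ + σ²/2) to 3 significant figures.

E[T] ≈ 441 ms

If T ~ Lognormal(μ,σ) then ln T ~ Normal(μ,σ), so the p-quantile of ln T is μ + z_p·σ.
ln(47) = 3.85 and ln(370) = 5.914; z_{0.08} = -1.405, z_{0.66} = 0.4125.
σ = (5.914 − 3.85)/(0.4125 − (-1.405)) = 1.135.
μ = 3.85 − (-1.405)·1.135 = 5.445.
E[T] = exp(μ + σ²/2) = exp(5.445 + 0.6444) = 441 ms.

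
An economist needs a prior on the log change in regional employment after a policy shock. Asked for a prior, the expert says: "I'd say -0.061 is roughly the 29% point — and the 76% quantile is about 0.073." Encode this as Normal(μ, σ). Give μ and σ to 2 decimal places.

μ = -0.00, σ = 0.11

For Normal(μ,σ), the p-quantile is μ + z_p·σ. Here z_{0.29} = -0.5534, z_{0.76} = 0.7063.
So -0.061 = μ − 0.5534σ and 0.073 = μ + 0.7063σ.
Subtracting: σ = (0.073 − -0.061)/(0.7063 − (-0.5534)) = 0.11.
Then μ = -0.061 − (-0.5534)·0.11 = -0.00.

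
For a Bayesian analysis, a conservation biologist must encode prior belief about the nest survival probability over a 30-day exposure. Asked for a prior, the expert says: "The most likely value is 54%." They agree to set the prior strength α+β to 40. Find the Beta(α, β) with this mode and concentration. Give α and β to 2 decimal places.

α = 21.52, β = 18.48

For α,β > 1 the Beta mode is (α−1)/(α+β−2). With α+β = 40, the mode is (α−1)/38.
Set (α−1)/38 = 0.54 → α = 1 + 0.54·38 = 21.52.
β = 40 − α = 18.48.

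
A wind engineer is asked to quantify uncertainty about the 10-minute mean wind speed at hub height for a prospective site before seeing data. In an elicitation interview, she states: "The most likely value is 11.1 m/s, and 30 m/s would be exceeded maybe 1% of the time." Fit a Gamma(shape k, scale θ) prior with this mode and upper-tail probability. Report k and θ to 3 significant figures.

Gamma(k,θ) with k>1 has mode (k−1)θ, so θ = 11.1/(k−1).
Need P(X < 30) = 0.99 with θ tied to k this way. Start at k = 2, θ = 11.1: P(X<30) ≈ 0.752.
Too low — raise k to concentrate. Iterating converges to k ≈ 5.67.
Then θ = 11.1/(5.67−1) ≈ 2.38.

k ≈ 5.67, θ ≈ 2.38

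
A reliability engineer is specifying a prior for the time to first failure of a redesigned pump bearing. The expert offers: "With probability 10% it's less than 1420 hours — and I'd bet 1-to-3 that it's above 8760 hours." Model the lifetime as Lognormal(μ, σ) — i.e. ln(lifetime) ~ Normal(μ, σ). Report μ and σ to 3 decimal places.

μ ≈ 8.451, σ ≈ 0.930

If T ~ Lognormal(μ,σ) then ln T ~ Normal(μ,σ), so the p-quantile of ln T is μ + z_p·σ.
ln(1420) = 7.258 and ln(8760) = 9.078; z_{0.1} = -1.282, z_{0.75} = 0.6745.
σ = (9.078 − 7.258)/(0.6745 − (-1.282)) = 0.930.
μ = 7.258 − (-1.282)·0.930 = 8.451.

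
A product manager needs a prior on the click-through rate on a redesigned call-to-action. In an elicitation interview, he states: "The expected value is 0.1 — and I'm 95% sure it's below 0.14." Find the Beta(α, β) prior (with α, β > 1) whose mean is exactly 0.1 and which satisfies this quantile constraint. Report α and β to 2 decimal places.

α ≈ 17.20, β ≈ 154.76

With mean 0.1 fixed, write α = 0.1s, β = 0.9s where s = α+β.
Need P(θ < 0.14) = 0.95 under Beta(0.1s, 0.9s). Normal approximation: (q−m)/√(m(1−m)/s) ≈ z_{0.95} = 1.64, so s ≈ 0.1·0.9·(1.64)²/(0.14−0.1)² = 152.2.
At s = 152.2: P(θ<0.14) ≈ 0.940. Adjusting to match 0.95 gives s ≈ 171.95.
So α = 0.1·171.95 ≈ 17.20, β = 0.9·171.95 ≈ 154.76.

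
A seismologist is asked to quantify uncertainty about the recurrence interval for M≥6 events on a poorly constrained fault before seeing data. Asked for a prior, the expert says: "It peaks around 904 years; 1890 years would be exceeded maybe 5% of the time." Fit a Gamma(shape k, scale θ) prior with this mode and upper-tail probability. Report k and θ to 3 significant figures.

k ≈ 6.08, θ ≈ 178

Gamma(k,θ) with k>1 has mode (k−1)θ, so θ = 904/(k−1).
Need P(X < 1890) = 0.95 with θ tied to k this way. Start at k = 2, θ = 904: P(X<1890) ≈ 0.618.
Too low — raise k to concentrate. Iterating converges to k ≈ 6.08.
Then θ = 904/(6.08−1) ≈ 178.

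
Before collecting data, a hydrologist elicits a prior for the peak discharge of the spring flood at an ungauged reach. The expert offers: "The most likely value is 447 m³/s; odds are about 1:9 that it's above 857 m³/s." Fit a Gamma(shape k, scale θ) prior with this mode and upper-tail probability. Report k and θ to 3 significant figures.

k ≈ 5.52, θ ≈ 99

Gamma(k,θ) with k>1 has mode (k−1)θ, so θ = 447/(k−1).
Need P(X < 857) = 0.9 with θ tied to k this way. Start at k = 2, θ = 447: P(X<857) ≈ 0.571.
Too low — raise k to concentrate. Iterating converges to k ≈ 5.52.
Then θ = 447/(5.52−1) ≈ 99.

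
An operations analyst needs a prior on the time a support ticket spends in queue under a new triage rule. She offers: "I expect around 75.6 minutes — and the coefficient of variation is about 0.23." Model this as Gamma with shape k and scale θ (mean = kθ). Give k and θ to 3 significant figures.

For Gamma(k, scale θ): mean = kθ, variance = kθ², so CV = 1/√k.
CV = 0.23, hence k = 1/CV² = 18.9.
Then θ = mean/k = 75.6/18.9 = 4.

k ≈ 18.9, θ ≈ 4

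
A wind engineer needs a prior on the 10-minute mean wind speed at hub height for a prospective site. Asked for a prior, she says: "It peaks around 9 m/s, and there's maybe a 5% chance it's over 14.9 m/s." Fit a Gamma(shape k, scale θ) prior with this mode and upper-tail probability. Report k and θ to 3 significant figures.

k ≈ 12, θ ≈ 0.819

Gamma(k,θ) with k>1 has mode (k−1)θ, so θ = 9/(k−1).
Need P(X < 14.9) = 0.95 with θ tied to k this way. Start at k = 2, θ = 9: P(X<14.9) ≈ 0.493.
Too low — raise k to concentrate. Iterating converges to k ≈ 12.
Then θ = 9/(12−1) ≈ 0.819.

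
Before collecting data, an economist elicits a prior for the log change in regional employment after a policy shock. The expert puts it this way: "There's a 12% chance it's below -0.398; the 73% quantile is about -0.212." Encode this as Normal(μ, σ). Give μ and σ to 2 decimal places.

μ = -0.28, σ = 0.10

The p-quantile of Normal(μ,σ) is μ + z_p·σ, with z_{0.12} = -1.175 and z_{0.73} = 0.6128.
Eliminate σ: μ = (z₂·x₁ − z₁·x₂)/(z₂ − z₁) = (0.6128·-0.398 − (-1.175)·-0.212)/1.788 = -0.28.
Then σ = (x₂ − x₁)/(z₂ − z₁) = (-0.212 − -0.398)/1.788 = 0.10.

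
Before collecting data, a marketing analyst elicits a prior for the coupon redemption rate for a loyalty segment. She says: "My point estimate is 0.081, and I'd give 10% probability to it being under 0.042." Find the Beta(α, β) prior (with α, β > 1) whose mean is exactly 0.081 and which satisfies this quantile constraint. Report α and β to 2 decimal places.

α ≈ 5.42, β ≈ 61.54

With mean 0.081 fixed, write α = 0.081s, β = 0.919s where s = α+β.
Need P(θ < 0.042) = 0.1 under Beta(0.081s, 0.919s). Normal approximation: (q−m)/√(m(1−m)/s) ≈ z_{0.1} = -1.28, so s ≈ 0.081·0.919·(-1.28)²/(0.042−0.081)² = 80.4.
At s = 80.4: P(θ<0.042) ≈ 0.077. Adjusting to match 0.1 gives s ≈ 66.96.
So α = 0.081·66.96 ≈ 5.42, β = 0.919·66.96 ≈ 61.54.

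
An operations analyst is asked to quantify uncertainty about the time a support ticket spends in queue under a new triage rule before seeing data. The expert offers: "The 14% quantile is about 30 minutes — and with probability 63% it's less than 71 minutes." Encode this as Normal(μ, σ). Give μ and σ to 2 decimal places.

μ = 61.37, σ = 29.03

For Normal(μ,σ), the p-quantile is μ + z_p·σ. Here z_{0.14} = -1.08, z_{0.63} = 0.3319.
So 30 = μ − 1.08σ and 71 = μ + 0.3319σ.
Subtracting: σ = (71 − 30)/(0.3319 − (-1.08)) = 29.03.
Then μ = 30 − (-1.08)·29.03 = 61.37.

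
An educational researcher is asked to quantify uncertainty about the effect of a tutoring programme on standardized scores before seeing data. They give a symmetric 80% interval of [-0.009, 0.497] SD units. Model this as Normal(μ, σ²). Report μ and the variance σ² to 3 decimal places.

A symmetric 80% interval runs μ ± z·σ with z = 1.282.
Half-width = 0.253, so σ = 0.253/1.282 = 0.1974 and σ² = 0.039.
μ is the interval midpoint, 0.244.

μ = 0.244, σ² = 0.039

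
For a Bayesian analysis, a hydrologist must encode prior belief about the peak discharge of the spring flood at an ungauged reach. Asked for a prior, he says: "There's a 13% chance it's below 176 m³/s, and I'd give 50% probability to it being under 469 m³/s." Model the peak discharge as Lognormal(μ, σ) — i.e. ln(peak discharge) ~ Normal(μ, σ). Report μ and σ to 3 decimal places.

μ ≈ 6.151, σ ≈ 0.870

If T ~ Lognormal(μ,σ) then ln T ~ Normal(μ,σ), so the p-quantile of ln T is μ + z_p·σ.
ln(176) = 5.17 and ln(469) = 6.151; z_{0.13} = -1.126, z_{0.5} = 0.
σ = (6.151 − 5.17)/(0 − (-1.126)) = 0.870.
μ = 5.17 − (-1.126)·0.870 = 6.151.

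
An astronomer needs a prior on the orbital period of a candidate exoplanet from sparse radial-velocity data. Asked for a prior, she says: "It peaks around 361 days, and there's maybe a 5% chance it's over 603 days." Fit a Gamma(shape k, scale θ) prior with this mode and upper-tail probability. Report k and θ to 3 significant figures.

k ≈ 11.6, θ ≈ 34

Gamma(k,θ) with k>1 has mode (k−1)θ, so θ = 361/(k−1).
Need P(X < 603) = 0.95 with θ tied to k this way. Start at k = 2, θ = 361: P(X<603) ≈ 0.497.
Too low — raise k to concentrate. Iterating converges to k ≈ 11.6.
Then θ = 361/(11.6−1) ≈ 34.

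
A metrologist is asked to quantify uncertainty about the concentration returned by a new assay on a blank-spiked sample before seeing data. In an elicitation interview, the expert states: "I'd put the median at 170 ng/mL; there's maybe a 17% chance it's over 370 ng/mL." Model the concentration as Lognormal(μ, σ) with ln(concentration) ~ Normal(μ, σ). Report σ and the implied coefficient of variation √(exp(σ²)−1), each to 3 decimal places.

σ ≈ 0.815, CV ≈ 0.971

If T ~ Lognormal(μ,σ) then ln T ~ Normal(μ,σ), so the p-quantile of ln T is μ + z_p·σ.
ln(170) = 5.136 and ln(370) = 5.914; z_{0.5} = 0, z_{0.83} = 0.9542.
σ = (5.914 − 5.136)/(0.9542 − (0)) = 0.815.
μ = 5.136 − (0)·0.815 = 5.136.
CV = √(exp(σ²)−1) = √(exp(0.6643)−1) = 0.971.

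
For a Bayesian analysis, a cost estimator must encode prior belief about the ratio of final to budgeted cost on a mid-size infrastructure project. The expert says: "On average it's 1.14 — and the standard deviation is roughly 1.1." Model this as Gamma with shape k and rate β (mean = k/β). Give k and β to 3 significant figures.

For Gamma(k, rate β): mean = k/β, variance = k/β², so CV = 1/√k.
CV = SD/mean = 1.1/1.14 = 0.9649, hence k = 1/CV² = 1.07.
Then β = k/mean = 1.07/1.14 = 0.942.

k ≈ 1.07, β ≈ 0.942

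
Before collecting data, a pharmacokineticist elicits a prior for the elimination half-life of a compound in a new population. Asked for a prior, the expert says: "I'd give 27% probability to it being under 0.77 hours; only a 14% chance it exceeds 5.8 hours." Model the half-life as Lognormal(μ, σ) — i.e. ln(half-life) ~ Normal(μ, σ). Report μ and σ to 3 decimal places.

If T ~ Lognormal(μ,σ) then ln T ~ Normal(μ,σ), so the p-quantile of ln T is μ + z_p·σ.
ln(0.77) = -0.2614 and ln(5.8) = 1.758; z_{0.27} = -0.6128, z_{0.86} = 1.08.
σ = (1.758 − -0.2614)/(1.08 − (-0.6128)) = 1.193.
μ = -0.2614 − (-0.6128)·1.193 = 0.469.

μ ≈ 0.469, σ ≈ 1.193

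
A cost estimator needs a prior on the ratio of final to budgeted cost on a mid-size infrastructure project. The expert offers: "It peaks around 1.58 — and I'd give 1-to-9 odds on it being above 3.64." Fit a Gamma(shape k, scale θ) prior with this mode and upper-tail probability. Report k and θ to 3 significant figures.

k ≈ 3.76, θ ≈ 0.572

Gamma(k,θ) with k>1 has mode (k−1)θ, so θ = 1.58/(k−1).
Need P(X < 3.64) = 0.9 with θ tied to k this way. Start at k = 2, θ = 1.58: P(X<3.64) ≈ 0.670.
Too low — raise k to concentrate. Iterating converges to k ≈ 3.76.
Then θ = 1.58/(3.76−1) ≈ 0.572.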